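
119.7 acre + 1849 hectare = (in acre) 1 acre = 4046.8564 m^2, so 119.7 acre = 119.7 * 4046.8564 = 484408.71 m^2. 1 hectare = 10000 m^2, so 1849 hectare = 1849 * 10000 = 18490000 m^2. Sum: 484408.71 + 18490000 = 18974409 m^2. 1 acre = 4046.8564 m^2, so 18974409 m^2 = 18974409 / 4046.8564 = 4688.6785 acre ≈ 4689 acre (4 s.f.). Final answer: 4689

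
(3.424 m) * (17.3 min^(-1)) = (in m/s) 0.9873. Check: 3.424 m is already in m. 1 min^(-1) = 0.016666667 Hz, so 17.3 min^(-1) = 17.3 * 0.016666667 = 0.28833333 Hz. Combine: 3.424 m * 0.28833333 Hz = 0.98725333 m/s. Result: 0.98725333 m/s ≈ 0.9873 m/s (4 s.f.).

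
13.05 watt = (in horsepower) 0.0175. Check: 13.05 watt = 13.05 W. 1 horsepower = 745.69987 W, so 13.05 W = 13.05 / 745.69987 = 0.017500338 horsepower ≈ 0.0175 horsepower (4 s.f.).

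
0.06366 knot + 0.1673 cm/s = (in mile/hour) 0.077. Check: 1 knot = 0.51444444 m/s, so 0.06366 knot = 0.06366 * 0.51444444 = 0.032749533 m/s. 1 cm/s = 0.01 m/s, so 0.1673 cm/s = 0.1673 * 0.01 = 0.001673 m/s. Sum: 0.032749533 + 0.001673 = 0.034422533 m/s. 1 mile/hour = 0.44704 m/s, so 0.034422533 m/s = 0.034422533 / 0.44704 = 0.077001014 mile/hour ≈ 0.077 mile/hour (4 s.f.).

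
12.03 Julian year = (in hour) 1 Julian year = 31557600 s, so 12.03 Julian year = 12.03 * 31557600 = 3.7963793e+08 s. 1 hour = 3600 s, so 3.7963793e+08 s = 3.7963793e+08 / 3600 = 105454.98 hour ≈ 1.055e+05 hour (4 s.f.). Final answer: 1.055e+05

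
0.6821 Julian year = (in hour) 1 Julian year = 31557600 s, so 0.6821 Julian year = 0.6821 * 31557600 = 21525439 s. 1 hour = 3600 s, so 21525439 s = 21525439 / 3600 = 5979.2886 hour ≈ 5979 hour (4 s.f.). Final answer: 5979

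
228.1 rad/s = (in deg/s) 1.307e+04. Check: 1 deg/s = 0.017453293 rad/s, so 228.1 rad/s = 228.1 / 0.017453293 = 13069.167 deg/s ≈ 1.307e+04 deg/s (4 s.f.).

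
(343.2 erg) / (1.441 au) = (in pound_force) 3.579e-17. Check: 1 erg = 1e-07 J, so 343.2 erg = 343.2 * 1e-07 = 3.432e-05 J. 1 au = 1.4959787e+11 m, so 1.441 au = 1.441 * 1.4959787e+11 = 2.1557053e+11 m. Combine: 3.432e-05 J / 2.1557053e+11 m = 1.5920543e-16 N. 1 pound_force = 4.4482216 N, so 1.5920543e-16 N = 1.5920543e-16 / 4.4482216 = 3.5790805e-17 pound_force ≈ 3.579e-17 pound_force (4 s.f.).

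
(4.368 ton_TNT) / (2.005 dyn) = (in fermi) 1 ton_TNT = 4.184e+09 J, so 4.368 ton_TNT = 4.368 * 4.184e+09 = 1.8275712e+10 J. 1 dyn = 1e-05 N, so 2.005 dyn = 2.005 * 1e-05 = 2.005e-05 N. Combine: 1.8275712e+10 J / 2.005e-05 N = 9.1150683e+14 m. 1 fermi = 1e-15 m, so 9.1150683e+14 m = 9.1150683e+14 / 1e-15 = 9.1150683e+29 fermi ≈ 9.115e+29 fermi (4 s.f.). Final answer: 9.115e+29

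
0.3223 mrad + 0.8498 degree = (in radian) 0.01515. Check: 1 mrad = 0.001 rad, so 0.3223 mrad = 0.3223 * 0.001 = 0.0003223 rad. 1 degree = 0.017453293 rad, so 0.8498 degree = 0.8498 * 0.017453293 = 0.014831808 rad. Sum: 0.0003223 + 0.014831808 = 0.015154108 rad. 0.015154108 rad = 0.015154108 radian ≈ 0.01515 radian (4 s.f.).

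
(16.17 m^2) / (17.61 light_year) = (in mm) 16.17 m^2 is already in m^2. 1 light_year = 9.4607305e+15 m, so 17.61 light_year = 17.61 * 9.4607305e+15 = 1.6660346e+17 m. Combine: 16.17 m^2 / 1.6660346e+17 m = 9.7056806e-17 m. 1 mm = 0.001 m, so 9.7056806e-17 m = 9.7056806e-17 / 0.001 = 9.7056806e-14 mm ≈ 9.706e-14 mm (4 s.f.). Final answer: 9.706e-14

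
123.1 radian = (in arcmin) 4.232e+05. Check: 123.1 radian = 123.1 rad. 1 arcmin = 0.00029088821 rad, so 123.1 rad = 123.1 / 0.00029088821 = 423186.63 arcmin ≈ 4.232e+05 arcmin (4 s.f.).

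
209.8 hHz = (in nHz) 2.098e+13. Check: 1 hHz = 100 Hz, so 209.8 hHz = 209.8 * 100 = 20980 Hz. 1 nHz = 1e-09 Hz, so 20980 Hz = 20980 / 1e-09 = 2.098e+13 nHz.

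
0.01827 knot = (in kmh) 0.03384. Check: 1 knot = 0.51444444 m/s, so 0.01827 knot = 0.01827 * 0.51444444 = 0.0093989 m/s. 1 kmh = 0.27777778 m/s, so 0.0093989 m/s = 0.0093989 / 0.27777778 = 0.03383604 kmh ≈ 0.03384 kmh (4 s.f.).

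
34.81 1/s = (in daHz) 3.481. Check: 34.81 1/s = 34.81 Hz. 1 daHz = 10 Hz, so 34.81 Hz = 34.81 / 10 = 3.481 daHz.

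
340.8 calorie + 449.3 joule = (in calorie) 448.2. Check: 1 calorie = 4.184 J, so 340.8 calorie = 340.8 * 4.184 = 1425.9072 J. 449.3 joule = 449.3 J. Sum: 1425.9072 + 449.3 = 1875.2072 J. 1 calorie = 4.184 J, so 1875.2072 J = 1875.2072 / 4.184 = 448.18528 calorie ≈ 448.2 calorie (4 s.f.).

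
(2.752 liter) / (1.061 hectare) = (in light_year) 1 liter = 0.001 m^3, so 2.752 liter = 2.752 * 0.001 = 0.002752 m^3. 1 hectare = 10000 m^2, so 1.061 hectare = 1.061 * 10000 = 10610 m^2. Combine: 0.002752 m^3 / 10610 m^2 = 2.5937795e-07 m. 1 light_year = 9.4607305e+15 m, so 2.5937795e-07 m = 2.5937795e-07 / 9.4607305e+15 = 2.741627e-23 light_year ≈ 2.742e-23 light_year (4 s.f.). Final answer: 2.742e-23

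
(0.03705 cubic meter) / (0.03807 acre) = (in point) 0.6817. Check: 0.03705 cubic meter = 0.03705 m^3. 1 acre = 4046.8564 m^2, so 0.03807 acre = 0.03807 * 4046.8564 = 154.06382 m^2. Combine: 0.03705 m^3 / 154.06382 m^2 = 0.00024048475 m. 1 point = 0.00035277778 m, so 0.00024048475 m = 0.00024048475 / 0.00035277778 = 0.68168905 point ≈ 0.6817 point (4 s.f.).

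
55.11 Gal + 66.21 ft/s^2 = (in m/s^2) 20.73. Check: 1 Gal = 0.01 m/s^2, so 55.11 Gal = 55.11 * 0.01 = 0.5511 m/s^2. 1 ft/s^2 = 0.3048 m/s^2, so 66.21 ft/s^2 = 66.21 * 0.3048 = 20.180808 m/s^2. Sum: 0.5511 + 20.180808 = 20.731908 m/s^2. Result: 20.731908 m/s^2 ≈ 20.73 m/s^2 (4 s.f.).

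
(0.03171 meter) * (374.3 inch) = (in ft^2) 0.03171 meter = 0.03171 m. 1 inch = 0.0254 m, so 374.3 inch = 374.3 * 0.0254 = 9.50722 m. Combine: 0.03171 m * 9.50722 m = 0.30147395 m^2. 1 ft^2 = 0.09290304 m^2, so 0.30147395 m^2 = 0.30147395 / 0.09290304 = 3.2450385 ft^2 ≈ 3.245 ft^2 (4 s.f.). Final answer: 3.245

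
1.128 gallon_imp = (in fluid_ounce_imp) 1 gallon_imp = 0.00454609 m^3, so 1.128 gallon_imp = 1.128 * 0.00454609 = 0.0051279895 m^3. 1 fluid_ounce_imp = 2.8413063e-05 m^3, so 0.0051279895 m^3 = 0.0051279895 / 2.8413063e-05 = 180.48 fluid_ounce_imp ≈ 180.5 fluid_ounce_imp (4 s.f.). Final answer: 180.5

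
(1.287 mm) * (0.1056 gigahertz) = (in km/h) 1 mm = 0.001 m, so 1.287 mm = 1.287 * 0.001 = 0.001287 m. 1 gigahertz = 1e+09 Hz, so 0.1056 gigahertz = 0.1056 * 1e+09 = 1.056e+08 Hz. Combine: 0.001287 m * 1.056e+08 Hz = 135907.2 m/s. 1 km/h = 0.27777778 m/s, so 135907.2 m/s = 135907.2 / 0.27777778 = 489265.92 km/h ≈ 4.893e+05 km/h (4 s.f.). Final answer: 4.893e+05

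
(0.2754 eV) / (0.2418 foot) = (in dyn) 1 eV = 1.6021766e-19 J, so 0.2754 eV = 0.2754 * 1.6021766e-19 = 4.4123945e-20 J. 1 foot = 0.3048 m, so 0.2418 foot = 0.2418 * 0.3048 = 0.07370064 m. Combine: 4.4123945e-20 J / 0.07370064 m = 5.9869147e-19 N. 1 dyn = 1e-05 N, so 5.9869147e-19 N = 5.9869147e-19 / 1e-05 = 5.9869147e-14 dyn ≈ 5.987e-14 dyn (4 s.f.). Final answer: 5.987e-14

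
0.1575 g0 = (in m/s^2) 1.545. Check: 1 g0 = 9.80665 m/s^2, so 0.1575 g0 = 0.1575 * 9.80665 = 1.5445474 m/s^2. Result: 1.5445474 m/s^2 ≈ 1.545 m/s^2 (4 s.f.).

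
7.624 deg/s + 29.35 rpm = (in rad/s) 3.207. Check: 1 deg/s = 0.017453293 rad/s, so 7.624 deg/s = 7.624 * 0.017453293 = 0.1330639 rad/s. 1 rpm = 0.10471976 rad/s, so 29.35 rpm = 29.35 * 0.10471976 = 3.0735248 rad/s. Sum: 0.1330639 + 3.0735248 = 3.2065887 rad/s. Result: 3.2065887 rad/s ≈ 3.207 rad/s (4 s.f.).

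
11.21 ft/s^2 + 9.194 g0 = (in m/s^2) 93.58. Check: 1 ft/s^2 = 0.3048 m/s^2, so 11.21 ft/s^2 = 11.21 * 0.3048 = 3.416808 m/s^2. 1 g0 = 9.80665 m/s^2, so 9.194 g0 = 9.194 * 9.80665 = 90.16234 m/s^2. Sum: 3.416808 + 90.16234 = 93.579148 m/s^2. Result: 93.579148 m/s^2 ≈ 93.58 m/s^2 (4 s.f.).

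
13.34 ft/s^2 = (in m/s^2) 4.066. Check: 1 ft/s^2 = 0.3048 m/s^2, so 13.34 ft/s^2 = 13.34 * 0.3048 = 4.066032 m/s^2. Result: 4.066032 m/s^2 ≈ 4.066 m/s^2 (4 s.f.).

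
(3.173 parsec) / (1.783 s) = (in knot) 1.067e+17. Check: 1 parsec = 3.0856776e+16 m, so 3.173 parsec = 3.173 * 3.0856776e+16 = 9.790855e+16 m. 1.783 s is already in s. Combine: 9.790855e+16 m / 1.783 s = 5.4912254e+16 m/s. 1 knot = 0.51444444 m/s, so 5.4912254e+16 m/s = 5.4912254e+16 / 0.51444444 = 1.0674088e+17 knot ≈ 1.067e+17 knot (4 s.f.).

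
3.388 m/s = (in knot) 6.586. Check: 1 knot = 0.51444444 m/s, so 3.388 m/s = 3.388 / 0.51444444 = 6.5857451 knot ≈ 6.586 knot (4 s.f.).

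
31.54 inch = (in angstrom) 8.011e+09. Check: 1 inch = 0.0254 m, so 31.54 inch = 31.54 * 0.0254 = 0.801116 m. 1 angstrom = 1e-10 m, so 0.801116 m = 0.801116 / 1e-10 = 8.01116e+09 angstrom ≈ 8.011e+09 angstrom (4 s.f.).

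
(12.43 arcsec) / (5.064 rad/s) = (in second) 1 arcsec = 4.8481368e-06 rad, so 12.43 arcsec = 12.43 * 4.8481368e-06 = 6.0262341e-05 rad. 5.064 rad/s is already in rad/s. Combine: 6.0262341e-05 rad / 5.064 rad/s = 1.1900146e-05 s. 1.1900146e-05 s = 1.1900146e-05 second ≈ 1.19e-05 second (4 s.f.). Final answer: 1.19e-05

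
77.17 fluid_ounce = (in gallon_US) 0.6029. Check: 1 fluid_ounce = 2.957353e-05 m^3, so 77.17 fluid_ounce = 77.17 * 2.957353e-05 = 0.0022821893 m^3. 1 gallon_US = 0.0037854118 m^3, so 0.0022821893 m^3 = 0.0022821893 / 0.0037854118 = 0.60289063 gallon_US ≈ 0.6029 gallon_US (4 s.f.).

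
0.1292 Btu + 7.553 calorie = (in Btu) 1 Btu = 1055.0559 J, so 0.1292 Btu = 0.1292 * 1055.0559 = 136.31322 J. 1 calorie = 4.184 J, so 7.553 calorie = 7.553 * 4.184 = 31.601752 J. Sum: 136.31322 + 31.601752 = 167.91497 J. 1 Btu = 1055.0559 J, so 167.91497 J = 167.91497 / 1055.0559 = 0.15915268 Btu ≈ 0.1592 Btu (4 s.f.). Final answer: 0.1592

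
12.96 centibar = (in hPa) 1 centibar = 1000 Pa, so 12.96 centibar = 12.96 * 1000 = 12960 Pa. 1 hPa = 100 Pa, so 12960 Pa = 12960 / 100 = 129.6 hPa. Final answer: 129.6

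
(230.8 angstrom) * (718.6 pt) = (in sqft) 1 angstrom = 1e-10 m, so 230.8 angstrom = 230.8 * 1e-10 = 2.308e-08 m. 1 pt = 0.00035277778 m, so 718.6 pt = 718.6 * 0.00035277778 = 0.25350611 m. Combine: 2.308e-08 m * 0.25350611 m = 5.850921e-09 m^2. 1 sqft = 0.09290304 m^2, so 5.850921e-09 m^2 = 5.850921e-09 / 0.09290304 = 6.297879e-08 sqft ≈ 6.298e-08 sqft (4 s.f.). Final answer: 6.298e-08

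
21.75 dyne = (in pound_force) 4.89e-05. Check: 1 dyne = 1e-05 N, so 21.75 dyne = 21.75 * 1e-05 = 0.0002175 N. 1 pound_force = 4.4482216 N, so 0.0002175 N = 0.0002175 / 4.4482216 = 4.8895945e-05 pound_force ≈ 4.89e-05 pound_force (4 s.f.).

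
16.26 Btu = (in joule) 1.716e+04. Check: 1 Btu = 1055.0559 J, so 16.26 Btu = 16.26 * 1055.0559 = 17155.208 J. 17155.208 J = 17155.208 joule ≈ 1.716e+04 joule (4 s.f.).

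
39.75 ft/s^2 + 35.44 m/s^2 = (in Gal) 1 ft/s^2 = 0.3048 m/s^2, so 39.75 ft/s^2 = 39.75 * 0.3048 = 12.1158 m/s^2. 35.44 m/s^2 is already in m/s^2. Sum: 12.1158 + 35.44 = 47.5558 m/s^2. 1 Gal = 0.01 m/s^2, so 47.5558 m/s^2 = 47.5558 / 0.01 = 4755.58 Gal ≈ 4756 Gal (4 s.f.). Final answer: 4756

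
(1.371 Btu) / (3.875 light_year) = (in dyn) 3.946e-09. Check: 1 Btu = 1055.0559 J, so 1.371 Btu = 1.371 * 1055.0559 = 1446.4816 J. 1 light_year = 9.4607305e+15 m, so 3.875 light_year = 3.875 * 9.4607305e+15 = 3.6660331e+16 m. Combine: 1446.4816 J / 3.6660331e+16 m = 3.9456316e-14 N. 1 dyn = 1e-05 N, so 3.9456316e-14 N = 3.9456316e-14 / 1e-05 = 3.9456316e-09 dyn ≈ 3.946e-09 dyn (4 s.f.).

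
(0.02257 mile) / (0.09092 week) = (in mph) 1 mile = 1609.344 m, so 0.02257 mile = 0.02257 * 1609.344 = 36.322894 m. 1 week = 604800 s, so 0.09092 week = 0.09092 * 604800 = 54988.416 s. Combine: 36.322894 m / 54988.416 s = 0.00066055538 m/s. 1 mph = 0.44704 m/s, so 0.00066055538 m/s = 0.00066055538 / 0.44704 = 0.0014776203 mph ≈ 0.001478 mph (4 s.f.). Final answer: 0.001478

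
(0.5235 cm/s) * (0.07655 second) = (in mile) 2.49e-07. Check: 1 cm/s = 0.01 m/s, so 0.5235 cm/s = 0.5235 * 0.01 = 0.005235 m/s. 0.07655 second = 0.07655 s. Combine: 0.005235 m/s * 0.07655 s = 0.00040073925 m. 1 mile = 1609.344 m, so 0.00040073925 m = 0.00040073925 / 1609.344 = 2.4900783e-07 mile ≈ 2.49e-07 mile (4 s.f.).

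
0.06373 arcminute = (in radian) 1 arcminute = 0.00029088821 rad, so 0.06373 arcminute = 0.06373 * 0.00029088821 = 1.8538306e-05 rad. 1.8538306e-05 rad = 1.8538306e-05 radian ≈ 1.854e-05 radian (4 s.f.). Final answer: 1.854e-05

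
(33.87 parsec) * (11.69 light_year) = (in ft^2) 1 parsec = 3.0856776e+16 m, so 33.87 parsec = 33.87 * 3.0856776e+16 = 1.045119e+18 m. 1 light_year = 9.4607305e+15 m, so 11.69 light_year = 11.69 * 9.4607305e+15 = 1.1059594e+17 m. Combine: 1.045119e+18 m * 1.1059594e+17 m = 1.1558592e+35 m^2. 1 ft^2 = 0.09290304 m^2, so 1.1558592e+35 m^2 = 1.1558592e+35 / 0.09290304 = 1.2441565e+36 ft^2 ≈ 1.244e+36 ft^2 (4 s.f.). Final answer: 1.244e+36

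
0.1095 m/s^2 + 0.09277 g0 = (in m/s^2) 0.1095 m/s^2 is already in m/s^2. 1 g0 = 9.80665 m/s^2, so 0.09277 g0 = 0.09277 * 9.80665 = 0.90976292 m/s^2. Sum: 0.1095 + 0.90976292 = 1.0192629 m/s^2. Result: 1.0192629 m/s^2 ≈ 1.019 m/s^2 (4 s.f.). Final answer: 1.019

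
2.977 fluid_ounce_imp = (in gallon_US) 1 fluid_ounce_imp = 2.8413063e-05 m^3, so 2.977 fluid_ounce_imp = 2.977 * 2.8413063e-05 = 8.4585687e-05 m^3. 1 gallon_US = 0.0037854118 m^3, so 8.4585687e-05 m^3 = 8.4585687e-05 / 0.0037854118 = 0.022345175 gallon_US ≈ 0.02235 gallon_US (4 s.f.). Final answer: 0.02235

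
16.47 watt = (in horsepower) 16.47 watt = 16.47 W. 1 horsepower = 745.69987 W, so 16.47 W = 16.47 / 745.69987 = 0.022086634 horsepower ≈ 0.02209 horsepower (4 s.f.). Final answer: 0.02209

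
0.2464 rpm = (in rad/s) 1 rpm = 0.10471976 rad/s, so 0.2464 rpm = 0.2464 * 0.10471976 = 0.025802948 rad/s. Result: 0.025802948 rad/s ≈ 0.0258 rad/s (4 s.f.). Final answer: 0.0258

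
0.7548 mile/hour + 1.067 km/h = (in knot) 1.232. Check: 1 mile/hour = 0.44704 m/s, so 0.7548 mile/hour = 0.7548 * 0.44704 = 0.33742579 m/s. 1 km/h = 0.27777778 m/s, so 1.067 km/h = 1.067 * 0.27777778 = 0.29638889 m/s. Sum: 0.33742579 + 0.29638889 = 0.63381468 m/s. 1 knot = 0.51444444 m/s, so 0.63381468 m/s = 0.63381468 / 0.51444444 = 1.2320372 knot ≈ 1.232 knot (4 s.f.).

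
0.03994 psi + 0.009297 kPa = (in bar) 0.002847. Check: 1 psi = 6894.7573 Pa, so 0.03994 psi = 0.03994 * 6894.7573 = 275.37661 Pa. 1 kPa = 1000 Pa, so 0.009297 kPa = 0.009297 * 1000 = 9.297 Pa. Sum: 275.37661 + 9.297 = 284.67361 Pa. 1 bar = 100000 Pa, so 284.67361 Pa = 284.67361 / 100000 = 0.0028467361 bar ≈ 0.002847 bar (4 s.f.).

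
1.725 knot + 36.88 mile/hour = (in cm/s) 1 knot = 0.51444444 m/s, so 1.725 knot = 1.725 * 0.51444444 = 0.88741667 m/s. 1 mile/hour = 0.44704 m/s, so 36.88 mile/hour = 36.88 * 0.44704 = 16.486835 m/s. Sum: 0.88741667 + 16.486835 = 17.374252 m/s. 1 cm/s = 0.01 m/s, so 17.374252 m/s = 17.374252 / 0.01 = 1737.4252 cm/s ≈ 1737 cm/s (4 s.f.). Final answer: 1737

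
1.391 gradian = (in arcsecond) 1 gradian = 0.015707963 rad, so 1.391 gradian = 1.391 * 0.015707963 = 0.021849777 rad. 1 arcsecond = 4.8481368e-06 rad, so 0.021849777 rad = 0.021849777 / 4.8481368e-06 = 4506.84 arcsecond ≈ 4507 arcsecond (4 s.f.). Final answer: 4507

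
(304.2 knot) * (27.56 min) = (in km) 1 knot = 0.51444444 m/s, so 304.2 knot = 304.2 * 0.51444444 = 156.494 m/s. 1 min = 60 s, so 27.56 min = 27.56 * 60 = 1653.6 s. Combine: 156.494 m/s * 1653.6 s = 258778.48 m. 1 km = 1000 m, so 258778.48 m = 258778.48 / 1000 = 258.77848 km ≈ 258.8 km (4 s.f.). Final answer: 258.8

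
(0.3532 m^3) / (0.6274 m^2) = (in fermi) 0.3532 m^3 is already in m^3. 0.6274 m^2 is already in m^2. Combine: 0.3532 m^3 / 0.6274 m^2 = 0.56295824 m. 1 fermi = 1e-15 m, so 0.56295824 m = 0.56295824 / 1e-15 = 5.6295824e+14 fermi ≈ 5.63e+14 fermi (4 s.f.). Final answer: 5.63e+14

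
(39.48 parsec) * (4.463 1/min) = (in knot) 1 parsec = 3.0856776e+16 m, so 39.48 parsec = 39.48 * 3.0856776e+16 = 1.2182255e+18 m. 1 1/min = 0.016666667 Hz, so 4.463 1/min = 4.463 * 0.016666667 = 0.074383333 Hz. Combine: 1.2182255e+18 m * 0.074383333 Hz = 9.0615674e+16 m/s. 1 knot = 0.51444444 m/s, so 9.0615674e+16 m/s = 9.0615674e+16 / 0.51444444 = 1.7614278e+17 knot ≈ 1.761e+17 knot (4 s.f.). Final answer: 1.761e+17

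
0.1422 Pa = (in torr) 1 torr = 133.32237 Pa, so 0.1422 Pa = 0.1422 / 133.32237 = 0.0010665877 torr ≈ 0.001067 torr (4 s.f.). Final answer: 0.001067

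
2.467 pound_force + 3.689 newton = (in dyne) 1.466e+06. Check: 1 pound_force = 4.4482216 N, so 2.467 pound_force = 2.467 * 4.4482216 = 10.973763 N. 3.689 newton = 3.689 N. Sum: 10.973763 + 3.689 = 14.662763 N. 1 dyne = 1e-05 N, so 14.662763 N = 14.662763 / 1e-05 = 1466276.3 dyne ≈ 1.466e+06 dyne (4 s.f.).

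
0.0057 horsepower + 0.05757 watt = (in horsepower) 0.005777. Check: 1 horsepower = 745.69987 W, so 0.0057 horsepower = 0.0057 * 745.69987 = 4.2504893 W. 0.05757 watt = 0.05757 W. Sum: 4.2504893 + 0.05757 = 4.3080593 W. 1 horsepower = 745.69987 W, so 4.3080593 W = 4.3080593 / 745.69987 = 0.0057772026 horsepower ≈ 0.005777 horsepower (4 s.f.).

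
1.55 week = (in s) 9.374e+05. Check: 1 week = 604800 s, so 1.55 week = 1.55 * 604800 = 937440 s. Result: 937440 s ≈ 9.374e+05 s (4 s.f.).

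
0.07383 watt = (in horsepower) 9.901e-05. Check: 0.07383 watt = 0.07383 W. 1 horsepower = 745.69987 W, so 0.07383 W = 0.07383 / 745.69987 = 9.9007661e-05 horsepower ≈ 9.901e-05 horsepower (4 s.f.).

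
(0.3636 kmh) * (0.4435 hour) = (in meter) 161.3. Check: 1 kmh = 0.27777778 m/s, so 0.3636 kmh = 0.3636 * 0.27777778 = 0.101 m/s. 1 hour = 3600 s, so 0.4435 hour = 0.4435 * 3600 = 1596.6 s. Combine: 0.101 m/s * 1596.6 s = 161.2566 m. 161.2566 m = 161.2566 meter ≈ 161.3 meter (4 s.f.).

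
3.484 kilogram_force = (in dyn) 3.417e+06. Check: 1 kilogram_force = 9.80665 N, so 3.484 kilogram_force = 3.484 * 9.80665 = 34.166369 N. 1 dyn = 1e-05 N, so 34.166369 N = 34.166369 / 1e-05 = 3416636.9 dyn ≈ 3.417e+06 dyn (4 s.f.).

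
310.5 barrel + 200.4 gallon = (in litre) 1 barrel = 0.15898729 m^3, so 310.5 barrel = 310.5 * 0.15898729 = 49.365555 m^3. 1 gallon = 0.0037854118 m^3, so 200.4 gallon = 200.4 * 0.0037854118 = 0.75859652 m^3. Sum: 49.365555 + 0.75859652 = 50.124152 m^3. 1 litre = 0.001 m^3, so 50.124152 m^3 = 50.124152 / 0.001 = 50124.152 litre ≈ 5.012e+04 litre (4 s.f.). Final answer: 5.012e+04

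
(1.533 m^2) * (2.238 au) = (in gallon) 1.533 m^2 is already in m^2. 1 au = 1.4959787e+11 m, so 2.238 au = 2.238 * 1.4959787e+11 = 3.3480003e+11 m. Combine: 1.533 m^2 * 3.3480003e+11 m = 5.1324845e+11 m^3. 1 gallon = 0.0037854118 m^3, so 5.1324845e+11 m^3 = 5.1324845e+11 / 0.0037854118 = 1.355859e+14 gallon ≈ 1.356e+14 gallon (4 s.f.). Final answer: 1.356e+14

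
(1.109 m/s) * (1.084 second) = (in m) 1.202. Check: 1.109 m/s is already in m/s. 1.084 second = 1.084 s. Combine: 1.109 m/s * 1.084 s = 1.202156 m. Result: 1.202156 m ≈ 1.202 m (4 s.f.).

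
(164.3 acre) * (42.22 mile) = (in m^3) 4.518e+10. Check: 1 acre = 4046.8564 m^2, so 164.3 acre = 164.3 * 4046.8564 = 664898.51 m^2. 1 mile = 1609.344 m, so 42.22 mile = 42.22 * 1609.344 = 67946.504 m. Combine: 664898.51 m^2 * 67946.504 m = 4.5177529e+10 m^3. Result: 4.5177529e+10 m^3 ≈ 4.518e+10 m^3 (4 s.f.).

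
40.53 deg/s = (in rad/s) 0.7074. Check: 1 deg/s = 0.017453293 rad/s, so 40.53 deg/s = 40.53 * 0.017453293 = 0.70738195 rad/s. Result: 0.70738195 rad/s ≈ 0.7074 rad/s (4 s.f.).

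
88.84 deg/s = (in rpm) 1 deg/s = 0.017453293 rad/s, so 88.84 deg/s = 88.84 * 0.017453293 = 1.5505505 rad/s. 1 rpm = 0.10471976 rad/s, so 1.5505505 rad/s = 1.5505505 / 0.10471976 = 14.806667 rpm ≈ 14.81 rpm (4 s.f.). Final answer: 14.81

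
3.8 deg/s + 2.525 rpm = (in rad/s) 0.3307. Check: 1 deg/s = 0.017453293 rad/s, so 3.8 deg/s = 3.8 * 0.017453293 = 0.066322512 rad/s. 1 rpm = 0.10471976 rad/s, so 2.525 rpm = 2.525 * 0.10471976 = 0.26441738 rad/s. Sum: 0.066322512 + 0.26441738 = 0.33073989 rad/s. Result: 0.33073989 rad/s ≈ 0.3307 rad/s (4 s.f.).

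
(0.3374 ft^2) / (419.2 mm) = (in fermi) 7.477e+13. Check: 1 ft^2 = 0.09290304 m^2, so 0.3374 ft^2 = 0.3374 * 0.09290304 = 0.031345486 m^2. 1 mm = 0.001 m, so 419.2 mm = 419.2 * 0.001 = 0.4192 m. Combine: 0.031345486 m^2 / 0.4192 m = 0.074774536 m. 1 fermi = 1e-15 m, so 0.074774536 m = 0.074774536 / 1e-15 = 7.4774536e+13 fermi ≈ 7.477e+13 fermi (4 s.f.).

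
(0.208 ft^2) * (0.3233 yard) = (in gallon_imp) 1.257. Check: 1 ft^2 = 0.09290304 m^2, so 0.208 ft^2 = 0.208 * 0.09290304 = 0.019323832 m^2. 1 yard = 0.9144 m, so 0.3233 yard = 0.3233 * 0.9144 = 0.29562552 m. Combine: 0.019323832 m^2 * 0.29562552 m = 0.005712618 m^3. 1 gallon_imp = 0.00454609 m^3, so 0.005712618 m^3 = 0.005712618 / 0.00454609 = 1.2566003 gallon_imp ≈ 1.257 gallon_imp (4 s.f.).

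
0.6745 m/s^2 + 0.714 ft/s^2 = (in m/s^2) 0.8921. Check: 0.6745 m/s^2 is already in m/s^2. 1 ft/s^2 = 0.3048 m/s^2, so 0.714 ft/s^2 = 0.714 * 0.3048 = 0.2176272 m/s^2. Sum: 0.6745 + 0.2176272 = 0.8921272 m/s^2. Result: 0.8921272 m/s^2 ≈ 0.8921 m/s^2 (4 s.f.).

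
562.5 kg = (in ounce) 1.984e+04. Check: 1 ounce = 0.028349523 kg, so 562.5 kg = 562.5 / 0.028349523 = 19841.604 ounce ≈ 1.984e+04 ounce (4 s.f.).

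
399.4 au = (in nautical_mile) 3.226e+10. Check: 1 au = 1.4959787e+11 m, so 399.4 au = 399.4 * 1.4959787e+11 = 5.974939e+13 m. 1 nautical_mile = 1852 m, so 5.974939e+13 m = 5.974939e+13 / 1852 = 3.2262089e+10 nautical_mile ≈ 3.226e+10 nautical_mile (4 s.f.).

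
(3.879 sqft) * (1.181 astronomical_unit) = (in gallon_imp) 1.401e+13. Check: 1 sqft = 0.09290304 m^2, so 3.879 sqft = 3.879 * 0.09290304 = 0.36037089 m^2. 1 astronomical_unit = 1.4959787e+11 m, so 1.181 astronomical_unit = 1.181 * 1.4959787e+11 = 1.7667509e+11 m. Combine: 0.36037089 m^2 * 1.7667509e+11 m = 6.3668558e+10 m^3. 1 gallon_imp = 0.00454609 m^3, so 6.3668558e+10 m^3 = 6.3668558e+10 / 0.00454609 = 1.4005125e+13 gallon_imp ≈ 1.401e+13 gallon_imp (4 s.f.).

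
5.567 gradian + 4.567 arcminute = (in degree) 5.086. Check: 1 gradian = 0.015707963 rad, so 5.567 gradian = 5.567 * 0.015707963 = 0.087446232 rad. 1 arcminute = 0.00029088821 rad, so 4.567 arcminute = 4.567 * 0.00029088821 = 0.0013284864 rad. Sum: 0.087446232 + 0.0013284864 = 0.088774718 rad. 1 degree = 0.017453293 rad, so 0.088774718 rad = 0.088774718 / 0.017453293 = 5.0864167 degree ≈ 5.086 degree (4 s.f.).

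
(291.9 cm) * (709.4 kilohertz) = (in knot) 1 cm = 0.01 m, so 291.9 cm = 291.9 * 0.01 = 2.919 m. 1 kilohertz = 1000 Hz, so 709.4 kilohertz = 709.4 * 1000 = 709400 Hz. Combine: 2.919 m * 709400 Hz = 2070738.6 m/s. 1 knot = 0.51444444 m/s, so 2070738.6 m/s = 2070738.6 / 0.51444444 = 4025193.8 knot ≈ 4.025e+06 knot (4 s.f.). Final answer: 4.025e+06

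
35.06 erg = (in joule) 1 erg = 1e-07 J, so 35.06 erg = 35.06 * 1e-07 = 3.506e-06 J. 3.506e-06 J = 3.506e-06 joule. Final answer: 3.506e-06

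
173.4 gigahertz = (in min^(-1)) 1 gigahertz = 1e+09 Hz, so 173.4 gigahertz = 173.4 * 1e+09 = 1.734e+11 Hz. 1 min^(-1) = 0.016666667 Hz, so 1.734e+11 Hz = 1.734e+11 / 0.016666667 = 1.0404e+13 min^(-1) ≈ 1.04e+13 min^(-1) (4 s.f.). Final answer: 1.04e+13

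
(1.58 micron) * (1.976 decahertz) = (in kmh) 0.0001124. Check: 1 micron = 1e-06 m, so 1.58 micron = 1.58 * 1e-06 = 1.58e-06 m. 1 decahertz = 10 Hz, so 1.976 decahertz = 1.976 * 10 = 19.76 Hz. Combine: 1.58e-06 m * 19.76 Hz = 3.12208e-05 m/s. 1 kmh = 0.27777778 m/s, so 3.12208e-05 m/s = 3.12208e-05 / 0.27777778 = 0.00011239488 kmh ≈ 0.0001124 kmh (4 s.f.).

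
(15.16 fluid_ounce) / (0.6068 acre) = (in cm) 1 fluid_ounce = 2.957353e-05 m^3, so 15.16 fluid_ounce = 15.16 * 2.957353e-05 = 0.00044833471 m^3. 1 acre = 4046.8564 m^2, so 0.6068 acre = 0.6068 * 4046.8564 = 2455.6325 m^2. Combine: 0.00044833471 m^3 / 2455.6325 m^2 = 1.8257403e-07 m. 1 cm = 0.01 m, so 1.8257403e-07 m = 1.8257403e-07 / 0.01 = 1.8257403e-05 cm ≈ 1.826e-05 cm (4 s.f.). Final answer: 1.826e-05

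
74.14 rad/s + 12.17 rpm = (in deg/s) 74.14 rad/s is already in rad/s. 1 rpm = 0.10471976 rad/s, so 12.17 rpm = 12.17 * 0.10471976 = 1.2744394 rad/s. Sum: 74.14 + 1.2744394 = 75.414439 rad/s. 1 deg/s = 0.017453293 rad/s, so 75.414439 rad/s = 75.414439 / 0.017453293 = 4320.9291 deg/s ≈ 4321 deg/s (4 s.f.). Final answer: 4321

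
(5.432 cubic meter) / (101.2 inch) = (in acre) 0.0005222. Check: 5.432 cubic meter = 5.432 m^3. 1 inch = 0.0254 m, so 101.2 inch = 101.2 * 0.0254 = 2.57048 m. Combine: 5.432 m^3 / 2.57048 m = 2.113224 m^2. 1 acre = 4046.8564 m^2, so 2.113224 m^2 = 2.113224 / 4046.8564 = 0.00052218902 acre ≈ 0.0005222 acre (4 s.f.).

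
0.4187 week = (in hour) 1 week = 604800 s, so 0.4187 week = 0.4187 * 604800 = 253229.76 s. 1 hour = 3600 s, so 253229.76 s = 253229.76 / 3600 = 70.3416 hour ≈ 70.34 hour (4 s.f.). Final answer: 70.34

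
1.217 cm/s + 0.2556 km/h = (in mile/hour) 1 cm/s = 0.01 m/s, so 1.217 cm/s = 1.217 * 0.01 = 0.01217 m/s. 1 km/h = 0.27777778 m/s, so 0.2556 km/h = 0.2556 * 0.27777778 = 0.071 m/s. Sum: 0.01217 + 0.071 = 0.08317 m/s. 1 mile/hour = 0.44704 m/s, so 0.08317 m/s = 0.08317 / 0.44704 = 0.18604599 mile/hour ≈ 0.186 mile/hour (4 s.f.). Final answer: 0.186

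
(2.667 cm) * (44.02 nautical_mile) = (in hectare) 1 cm = 0.01 m, so 2.667 cm = 2.667 * 0.01 = 0.02667 m. 1 nautical_mile = 1852 m, so 44.02 nautical_mile = 44.02 * 1852 = 81525.04 m. Combine: 0.02667 m * 81525.04 m = 2174.2728 m^2. 1 hectare = 10000 m^2, so 2174.2728 m^2 = 2174.2728 / 10000 = 0.21742728 hectare ≈ 0.2174 hectare (4 s.f.). Final answer: 0.2174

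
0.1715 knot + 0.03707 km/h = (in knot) 0.1915. Check: 1 knot = 0.51444444 m/s, so 0.1715 knot = 0.1715 * 0.51444444 = 0.088227222 m/s. 1 km/h = 0.27777778 m/s, so 0.03707 km/h = 0.03707 * 0.27777778 = 0.010297222 m/s. Sum: 0.088227222 + 0.010297222 = 0.098524444 m/s. 1 knot = 0.51444444 m/s, so 0.098524444 m/s = 0.098524444 / 0.51444444 = 0.1915162 knot ≈ 0.1915 knot (4 s.f.).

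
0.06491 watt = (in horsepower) 0.06491 watt = 0.06491 W. 1 horsepower = 745.69987 W, so 0.06491 W = 0.06491 / 745.69987 = 8.7045744e-05 horsepower ≈ 8.705e-05 horsepower (4 s.f.). Final answer: 8.705e-05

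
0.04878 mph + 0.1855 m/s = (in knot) 1 mph = 0.44704 m/s, so 0.04878 mph = 0.04878 * 0.44704 = 0.021806611 m/s. 0.1855 m/s is already in m/s. Sum: 0.021806611 + 0.1855 = 0.20730661 m/s. 1 knot = 0.51444444 m/s, so 0.20730661 m/s = 0.20730661 / 0.51444444 = 0.40297181 knot ≈ 0.403 knot (4 s.f.). Final answer: 0.403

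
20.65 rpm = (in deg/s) 1 rpm = 0.10471976 rad/s, so 20.65 rpm = 20.65 * 0.10471976 = 2.1624629 rad/s. 1 deg/s = 0.017453293 rad/s, so 2.1624629 rad/s = 2.1624629 / 0.017453293 = 123.9 deg/s. Final answer: 123.9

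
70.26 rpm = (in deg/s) 1 rpm = 0.10471976 rad/s, so 70.26 rpm = 70.26 * 0.10471976 = 7.35761 rad/s. 1 deg/s = 0.017453293 rad/s, so 7.35761 rad/s = 7.35761 / 0.017453293 = 421.56 deg/s ≈ 421.6 deg/s (4 s.f.). Final answer: 421.6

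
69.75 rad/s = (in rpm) 666.1. Check: 1 rpm = 0.10471976 rad/s, so 69.75 rad/s = 69.75 / 0.10471976 = 666.06344 rpm ≈ 666.1 rpm (4 s.f.).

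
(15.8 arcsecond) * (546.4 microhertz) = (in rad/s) 1 arcsecond = 4.8481368e-06 rad, so 15.8 arcsecond = 15.8 * 4.8481368e-06 = 7.6600562e-05 rad. 1 microhertz = 1e-06 Hz, so 546.4 microhertz = 546.4 * 1e-06 = 0.0005464 Hz. Combine: 7.6600562e-05 rad * 0.0005464 Hz = 4.1854547e-08 rad/s. Result: 4.1854547e-08 rad/s ≈ 4.185e-08 rad/s (4 s.f.). Final answer: 4.185e-08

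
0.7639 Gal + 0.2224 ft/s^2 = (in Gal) 1 Gal = 0.01 m/s^2, so 0.7639 Gal = 0.7639 * 0.01 = 0.007639 m/s^2. 1 ft/s^2 = 0.3048 m/s^2, so 0.2224 ft/s^2 = 0.2224 * 0.3048 = 0.06778752 m/s^2. Sum: 0.007639 + 0.06778752 = 0.07542652 m/s^2. 1 Gal = 0.01 m/s^2, so 0.07542652 m/s^2 = 0.07542652 / 0.01 = 7.542652 Gal ≈ 7.543 Gal (4 s.f.). Final answer: 7.543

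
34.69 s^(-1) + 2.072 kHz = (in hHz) 21.07. Check: 34.69 s^(-1) = 34.69 Hz. 1 kHz = 1000 Hz, so 2.072 kHz = 2.072 * 1000 = 2072 Hz. Sum: 34.69 + 2072 = 2106.69 Hz. 1 hHz = 100 Hz, so 2106.69 Hz = 2106.69 / 100 = 21.0669 hHz ≈ 21.07 hHz (4 s.f.).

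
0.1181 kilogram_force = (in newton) 1.158. Check: 1 kilogram_force = 9.80665 N, so 0.1181 kilogram_force = 0.1181 * 9.80665 = 1.1581654 N. 1.1581654 N = 1.1581654 newton ≈ 1.158 newton (4 s.f.).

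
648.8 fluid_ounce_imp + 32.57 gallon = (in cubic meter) 1 fluid_ounce_imp = 2.8413063e-05 m^3, so 648.8 fluid_ounce_imp = 648.8 * 2.8413063e-05 = 0.018434395 m^3. 1 gallon = 0.0037854118 m^3, so 32.57 gallon = 32.57 * 0.0037854118 = 0.12329086 m^3. Sum: 0.018434395 + 0.12329086 = 0.14172526 m^3. 0.14172526 m^3 = 0.14172526 cubic meter ≈ 0.1417 cubic meter (4 s.f.). Final answer: 0.1417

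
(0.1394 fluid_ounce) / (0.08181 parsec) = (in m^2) 1.633e-21. Check: 1 fluid_ounce = 2.957353e-05 m^3, so 0.1394 fluid_ounce = 0.1394 * 2.957353e-05 = 4.12255e-06 m^3. 1 parsec = 3.0856776e+16 m, so 0.08181 parsec = 0.08181 * 3.0856776e+16 = 2.5243928e+15 m. Combine: 4.12255e-06 m^3 / 2.5243928e+15 m = 1.6330858e-21 m^2. Result: 1.6330858e-21 m^2 ≈ 1.633e-21 m^2 (4 s.f.).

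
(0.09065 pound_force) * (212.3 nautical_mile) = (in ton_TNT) 3.789e-05. Check: 1 pound_force = 4.4482216 N, so 0.09065 pound_force = 0.09065 * 4.4482216 = 0.40323129 N. 1 nautical_mile = 1852 m, so 212.3 nautical_mile = 212.3 * 1852 = 393179.6 m. Combine: 0.40323129 N * 393179.6 m = 158542.32 J. 1 ton_TNT = 4.184e+09 J, so 158542.32 J = 158542.32 / 4.184e+09 = 3.7892523e-05 ton_TNT ≈ 3.789e-05 ton_TNT (4 s.f.).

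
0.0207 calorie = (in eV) 1 calorie = 4.184 J, so 0.0207 calorie = 0.0207 * 4.184 = 0.0866088 J. 1 eV = 1.6021766e-19 J, so 0.0866088 J = 0.0866088 / 1.6021766e-19 = 5.4056961e+17 eV ≈ 5.406e+17 eV (4 s.f.). Final answer: 5.406e+17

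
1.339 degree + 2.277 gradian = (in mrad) 1 degree = 0.017453293 rad, so 1.339 degree = 1.339 * 0.017453293 = 0.023369959 rad. 1 gradian = 0.015707963 rad, so 2.277 gradian = 2.277 * 0.015707963 = 0.035767032 rad. Sum: 0.023369959 + 0.035767032 = 0.059136991 rad. 1 mrad = 0.001 rad, so 0.059136991 rad = 0.059136991 / 0.001 = 59.136991 mrad ≈ 59.14 mrad (4 s.f.). Final answer: 59.14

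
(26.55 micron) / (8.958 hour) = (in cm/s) 8.233e-08. Check: 1 micron = 1e-06 m, so 26.55 micron = 26.55 * 1e-06 = 2.655e-05 m. 1 hour = 3600 s, so 8.958 hour = 8.958 * 3600 = 32248.8 s. Combine: 2.655e-05 m / 32248.8 s = 8.2328645e-10 m/s. 1 cm/s = 0.01 m/s, so 8.2328645e-10 m/s = 8.2328645e-10 / 0.01 = 8.2328645e-08 cm/s ≈ 8.233e-08 cm/s (4 s.f.).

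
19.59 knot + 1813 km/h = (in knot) 1 knot = 0.51444444 m/s, so 19.59 knot = 19.59 * 0.51444444 = 10.077967 m/s. 1 km/h = 0.27777778 m/s, so 1813 km/h = 1813 * 0.27777778 = 503.61111 m/s. Sum: 10.077967 + 503.61111 = 513.68908 m/s. 1 knot = 0.51444444 m/s, so 513.68908 m/s = 513.68908 / 0.51444444 = 998.53168 knot ≈ 998.5 knot (4 s.f.). Final answer: 998.5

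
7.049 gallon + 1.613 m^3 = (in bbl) 1 gallon = 0.0037854118 m^3, so 7.049 gallon = 7.049 * 0.0037854118 = 0.026683368 m^3. 1.613 m^3 is already in m^3. Sum: 0.026683368 + 1.613 = 1.6396834 m^3. 1 bbl = 0.15898729 m^3, so 1.6396834 m^3 = 1.6396834 / 0.15898729 = 10.313298 bbl ≈ 10.31 bbl (4 s.f.). Final answer: 10.31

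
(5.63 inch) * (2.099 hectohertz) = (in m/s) 1 inch = 0.0254 m, so 5.63 inch = 5.63 * 0.0254 = 0.143002 m. 1 hectohertz = 100 Hz, so 2.099 hectohertz = 2.099 * 100 = 209.9 Hz. Combine: 0.143002 m * 209.9 Hz = 30.01612 m/s. Result: 30.01612 m/s ≈ 30.02 m/s (4 s.f.). Final answer: 30.02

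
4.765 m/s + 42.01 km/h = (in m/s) 4.765 m/s is already in m/s. 1 km/h = 0.27777778 m/s, so 42.01 km/h = 42.01 * 0.27777778 = 11.669444 m/s. Sum: 4.765 + 11.669444 = 16.434444 m/s. Result: 16.434444 m/s ≈ 16.43 m/s (4 s.f.). Final answer: 16.43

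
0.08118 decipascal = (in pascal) 0.008118. Check: 1 decipascal = 0.1 Pa, so 0.08118 decipascal = 0.08118 * 0.1 = 0.008118 Pa. 0.008118 Pa = 0.008118 pascal.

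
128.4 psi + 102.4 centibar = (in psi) 143.3. Check: 1 psi = 6894.7573 Pa, so 128.4 psi = 128.4 * 6894.7573 = 885286.84 Pa. 1 centibar = 1000 Pa, so 102.4 centibar = 102.4 * 1000 = 102400 Pa. Sum: 885286.84 + 102400 = 987686.84 Pa. 1 psi = 6894.7573 Pa, so 987686.84 Pa = 987686.84 / 6894.7573 = 143.25186 psi ≈ 143.3 psi (4 s.f.).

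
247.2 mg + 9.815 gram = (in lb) 1 mg = 1e-06 kg, so 247.2 mg = 247.2 * 1e-06 = 0.0002472 kg. 1 gram = 0.001 kg, so 9.815 gram = 9.815 * 0.001 = 0.009815 kg. Sum: 0.0002472 + 0.009815 = 0.0100622 kg. 1 lb = 0.45359237 kg, so 0.0100622 kg = 0.0100622 / 0.45359237 = 0.022183354 lb ≈ 0.02218 lb (4 s.f.). Final answer: 0.02218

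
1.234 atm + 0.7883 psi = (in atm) 1.288. Check: 1 atm = 101325 Pa, so 1.234 atm = 1.234 * 101325 = 125035.05 Pa. 1 psi = 6894.7573 Pa, so 0.7883 psi = 0.7883 * 6894.7573 = 5435.1372 Pa. Sum: 125035.05 + 5435.1372 = 130470.19 Pa. 1 atm = 101325 Pa, so 130470.19 Pa = 130470.19 / 101325 = 1.2876406 atm ≈ 1.288 atm (4 s.f.).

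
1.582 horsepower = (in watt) 1180. Check: 1 horsepower = 745.69987 W, so 1.582 horsepower = 1.582 * 745.69987 = 1179.6972 W. 1179.6972 W = 1179.6972 watt ≈ 1180 watt (4 s.f.).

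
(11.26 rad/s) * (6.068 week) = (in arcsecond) 8.524e+12. Check: 11.26 rad/s is already in rad/s. 1 week = 604800 s, so 6.068 week = 6.068 * 604800 = 3669926.4 s. Combine: 11.26 rad/s * 3669926.4 s = 41323371 rad. 1 arcsecond = 4.8481368e-06 rad, so 41323371 rad = 41323371 / 4.8481368e-06 = 8.5235572e+12 arcsecond ≈ 8.524e+12 arcsecond (4 s.f.).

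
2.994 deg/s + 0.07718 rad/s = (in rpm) 1 deg/s = 0.017453293 rad/s, so 2.994 deg/s = 2.994 * 0.017453293 = 0.052255158 rad/s. 0.07718 rad/s is already in rad/s. Sum: 0.052255158 + 0.07718 = 0.12943516 rad/s. 1 rpm = 0.10471976 rad/s, so 0.12943516 rad/s = 0.12943516 / 0.10471976 = 1.2360147 rpm ≈ 1.236 rpm (4 s.f.). Final answer: 1.236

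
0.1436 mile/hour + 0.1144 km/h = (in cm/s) 1 mile/hour = 0.44704 m/s, so 0.1436 mile/hour = 0.1436 * 0.44704 = 0.064194944 m/s. 1 km/h = 0.27777778 m/s, so 0.1144 km/h = 0.1144 * 0.27777778 = 0.031777778 m/s. Sum: 0.064194944 + 0.031777778 = 0.095972722 m/s. 1 cm/s = 0.01 m/s, so 0.095972722 m/s = 0.095972722 / 0.01 = 9.5972722 cm/s ≈ 9.597 cm/s (4 s.f.). Final answer: 9.597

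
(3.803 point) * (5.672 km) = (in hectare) 1 point = 0.00035277778 m, so 3.803 point = 3.803 * 0.00035277778 = 0.0013416139 m. 1 km = 1000 m, so 5.672 km = 5.672 * 1000 = 5672 m. Combine: 0.0013416139 m * 5672 m = 7.609634 m^2. 1 hectare = 10000 m^2, so 7.609634 m^2 = 7.609634 / 10000 = 0.0007609634 hectare ≈ 0.000761 hectare (4 s.f.). Final answer: 0.000761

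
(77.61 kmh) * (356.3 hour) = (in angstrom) 2.765e+17. Check: 1 kmh = 0.27777778 m/s, so 77.61 kmh = 77.61 * 0.27777778 = 21.558333 m/s. 1 hour = 3600 s, so 356.3 hour = 356.3 * 3600 = 1282680 s. Combine: 21.558333 m/s * 1282680 s = 27652443 m. 1 angstrom = 1e-10 m, so 27652443 m = 27652443 / 1e-10 = 2.7652443e+17 angstrom ≈ 2.765e+17 angstrom (4 s.f.).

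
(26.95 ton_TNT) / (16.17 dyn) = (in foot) 1 ton_TNT = 4.184e+09 J, so 26.95 ton_TNT = 26.95 * 4.184e+09 = 1.127588e+11 J. 1 dyn = 1e-05 N, so 16.17 dyn = 16.17 * 1e-05 = 0.0001617 N. Combine: 1.127588e+11 J / 0.0001617 N = 6.9733333e+14 m. 1 foot = 0.3048 m, so 6.9733333e+14 m = 6.9733333e+14 / 0.3048 = 2.287839e+15 foot ≈ 2.288e+15 foot (4 s.f.). Final answer: 2.288e+15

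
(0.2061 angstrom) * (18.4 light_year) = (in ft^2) 3.862e+07. Check: 1 angstrom = 1e-10 m, so 0.2061 angstrom = 0.2061 * 1e-10 = 2.061e-11 m. 1 light_year = 9.4607305e+15 m, so 18.4 light_year = 18.4 * 9.4607305e+15 = 1.7407744e+17 m. Combine: 2.061e-11 m * 1.7407744e+17 m = 3587736.1 m^2. 1 ft^2 = 0.09290304 m^2, so 3587736.1 m^2 = 3587736.1 / 0.09290304 = 38618069 ft^2 ≈ 3.862e+07 ft^2 (4 s.f.).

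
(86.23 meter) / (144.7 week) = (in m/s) 9.853e-07. Check: 86.23 meter = 86.23 m. 1 week = 604800 s, so 144.7 week = 144.7 * 604800 = 87514560 s. Combine: 86.23 m / 87514560 s = 9.8532176e-07 m/s. Result: 9.8532176e-07 m/s ≈ 9.853e-07 m/s (4 s.f.).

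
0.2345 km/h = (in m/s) 1 km/h = 0.27777778 m/s, so 0.2345 km/h = 0.2345 * 0.27777778 = 0.065138889 m/s. Result: 0.065138889 m/s ≈ 0.06514 m/s (4 s.f.). Final answer: 0.06514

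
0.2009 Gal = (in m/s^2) 0.002009. Check: 1 Gal = 0.01 m/s^2, so 0.2009 Gal = 0.2009 * 0.01 = 0.002009 m/s^2. Result: 0.002009 m/s^2.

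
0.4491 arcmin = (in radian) 1 arcmin = 0.00029088821 rad, so 0.4491 arcmin = 0.4491 * 0.00029088821 = 0.00013063789 rad. 0.00013063789 rad = 0.00013063789 radian ≈ 0.0001306 radian (4 s.f.). Final answer: 0.0001306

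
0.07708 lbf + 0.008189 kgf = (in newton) 1 lbf = 4.4482216 N, so 0.07708 lbf = 0.07708 * 4.4482216 = 0.34286892 N. 1 kgf = 9.80665 N, so 0.008189 kgf = 0.008189 * 9.80665 = 0.080306657 N. Sum: 0.34286892 + 0.080306657 = 0.42317558 N. 0.42317558 N = 0.42317558 newton ≈ 0.4232 newton (4 s.f.). Final answer: 0.4232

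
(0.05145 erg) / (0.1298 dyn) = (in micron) 1 erg = 1e-07 J, so 0.05145 erg = 0.05145 * 1e-07 = 5.145e-09 J. 1 dyn = 1e-05 N, so 0.1298 dyn = 0.1298 * 1e-05 = 1.298e-06 N. Combine: 5.145e-09 J / 1.298e-06 N = 0.0039637904 m. 1 micron = 1e-06 m, so 0.0039637904 m = 0.0039637904 / 1e-06 = 3963.7904 micron ≈ 3964 micron (4 s.f.). Final answer: 3964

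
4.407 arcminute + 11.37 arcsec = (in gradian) 1 arcminute = 0.00029088821 rad, so 4.407 arcminute = 4.407 * 0.00029088821 = 0.0012819443 rad. 1 arcsec = 4.8481368e-06 rad, so 11.37 arcsec = 11.37 * 4.8481368e-06 = 5.5123316e-05 rad. Sum: 0.0012819443 + 5.5123316e-05 = 0.0013370677 rad. 1 gradian = 0.015707963 rad, so 0.0013370677 rad = 0.0013370677 / 0.015707963 = 0.08512037 gradian ≈ 0.08512 gradian (4 s.f.). Final answer: 0.08512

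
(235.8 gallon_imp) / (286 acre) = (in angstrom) 9262. Check: 1 gallon_imp = 0.00454609 m^3, so 235.8 gallon_imp = 235.8 * 0.00454609 = 1.071968 m^3. 1 acre = 4046.8564 m^2, so 286 acre = 286 * 4046.8564 = 1157400.9 m^2. Combine: 1.071968 m^3 / 1157400.9 m^2 = 9.2618555e-07 m. 1 angstrom = 1e-10 m, so 9.2618555e-07 m = 9.2618555e-07 / 1e-10 = 9261.8555 angstrom ≈ 9262 angstrom (4 s.f.).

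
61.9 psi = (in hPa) 4268. Check: 1 psi = 6894.7573 Pa, so 61.9 psi = 61.9 * 6894.7573 = 426785.48 Pa. 1 hPa = 100 Pa, so 426785.48 Pa = 426785.48 / 100 = 4267.8548 hPa ≈ 4268 hPa (4 s.f.).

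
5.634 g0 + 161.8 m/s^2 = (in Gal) 2.171e+04. Check: 1 g0 = 9.80665 m/s^2, so 5.634 g0 = 5.634 * 9.80665 = 55.250666 m/s^2. 161.8 m/s^2 is already in m/s^2. Sum: 55.250666 + 161.8 = 217.05067 m/s^2. 1 Gal = 0.01 m/s^2, so 217.05067 m/s^2 = 217.05067 / 0.01 = 21705.067 Gal ≈ 2.171e+04 Gal (4 s.f.).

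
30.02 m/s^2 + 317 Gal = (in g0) 30.02 m/s^2 is already in m/s^2. 1 Gal = 0.01 m/s^2, so 317 Gal = 317 * 0.01 = 3.17 m/s^2. Sum: 30.02 + 3.17 = 33.19 m/s^2. 1 g0 = 9.80665 m/s^2, so 33.19 m/s^2 = 33.19 / 9.80665 = 3.3844381 g0 ≈ 3.384 g0 (4 s.f.). Final answer: 3.384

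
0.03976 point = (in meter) 1 point = 0.00035277778 m, so 0.03976 point = 0.03976 * 0.00035277778 = 1.4026444e-05 m. 1.4026444e-05 m = 1.4026444e-05 meter ≈ 1.403e-05 meter (4 s.f.). Final answer: 1.403e-05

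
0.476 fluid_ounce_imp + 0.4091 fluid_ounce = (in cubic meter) 1 fluid_ounce_imp = 2.8413063e-05 m^3, so 0.476 fluid_ounce_imp = 0.476 * 2.8413063e-05 = 1.3524618e-05 m^3. 1 fluid_ounce = 2.957353e-05 m^3, so 0.4091 fluid_ounce = 0.4091 * 2.957353e-05 = 1.2098531e-05 m^3. Sum: 1.3524618e-05 + 1.2098531e-05 = 2.5623149e-05 m^3. 2.5623149e-05 m^3 = 2.5623149e-05 cubic meter ≈ 2.562e-05 cubic meter (4 s.f.). Final answer: 2.562e-05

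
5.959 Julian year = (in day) 1 Julian year = 31557600 s, so 5.959 Julian year = 5.959 * 31557600 = 1.8805174e+08 s. 1 day = 86400 s, so 1.8805174e+08 s = 1.8805174e+08 / 86400 = 2176.5247 day ≈ 2177 day (4 s.f.). Final answer: 2177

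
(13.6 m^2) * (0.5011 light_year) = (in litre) 13.6 m^2 is already in m^2. 1 light_year = 9.4607305e+15 m, so 0.5011 light_year = 0.5011 * 9.4607305e+15 = 4.740772e+15 m. Combine: 13.6 m^2 * 4.740772e+15 m = 6.44745e+16 m^3. 1 litre = 0.001 m^3, so 6.44745e+16 m^3 = 6.44745e+16 / 0.001 = 6.44745e+19 litre ≈ 6.447e+19 litre (4 s.f.). Final answer: 6.447e+19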